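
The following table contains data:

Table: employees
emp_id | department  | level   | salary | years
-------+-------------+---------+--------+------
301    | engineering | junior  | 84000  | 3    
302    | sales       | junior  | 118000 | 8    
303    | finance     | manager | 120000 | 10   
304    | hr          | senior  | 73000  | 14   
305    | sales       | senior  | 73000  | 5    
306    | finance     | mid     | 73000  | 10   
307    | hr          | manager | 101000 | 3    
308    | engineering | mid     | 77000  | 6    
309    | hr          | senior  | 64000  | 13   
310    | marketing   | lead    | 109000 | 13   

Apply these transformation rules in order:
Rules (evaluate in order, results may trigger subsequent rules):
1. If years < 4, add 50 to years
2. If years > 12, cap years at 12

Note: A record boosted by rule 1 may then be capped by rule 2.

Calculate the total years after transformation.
99

Step 1: Apply rule 1 to records with years < 4
  - 2 records get bonus of 50
  - Of these, 2 records then exceed 12 and get capped
Step 2: Apply rule 2 to records with years > 12
  - 3 records (original) are capped
Step 3: Calculate final sum = 99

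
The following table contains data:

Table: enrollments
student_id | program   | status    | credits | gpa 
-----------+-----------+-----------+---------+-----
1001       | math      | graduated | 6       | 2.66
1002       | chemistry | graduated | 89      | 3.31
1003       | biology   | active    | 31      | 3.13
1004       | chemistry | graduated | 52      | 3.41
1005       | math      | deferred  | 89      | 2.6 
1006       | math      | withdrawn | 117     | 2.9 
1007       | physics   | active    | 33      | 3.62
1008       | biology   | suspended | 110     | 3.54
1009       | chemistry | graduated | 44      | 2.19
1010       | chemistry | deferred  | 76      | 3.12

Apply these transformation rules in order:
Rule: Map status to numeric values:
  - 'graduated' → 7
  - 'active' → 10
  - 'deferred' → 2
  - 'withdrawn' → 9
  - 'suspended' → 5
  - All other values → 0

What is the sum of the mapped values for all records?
66

Step 1: Apply mapping to each record
Step 2: Count by status:
  'graduated': 4 records × 7 = 28
  'active': 2 records × 10 = 20
  'deferred': 2 records × 2 = 4
  'withdrawn': 1 records × 9 = 9
  'suspended': 1 records × 5 = 5
Step 3: Sum all mapped values = 66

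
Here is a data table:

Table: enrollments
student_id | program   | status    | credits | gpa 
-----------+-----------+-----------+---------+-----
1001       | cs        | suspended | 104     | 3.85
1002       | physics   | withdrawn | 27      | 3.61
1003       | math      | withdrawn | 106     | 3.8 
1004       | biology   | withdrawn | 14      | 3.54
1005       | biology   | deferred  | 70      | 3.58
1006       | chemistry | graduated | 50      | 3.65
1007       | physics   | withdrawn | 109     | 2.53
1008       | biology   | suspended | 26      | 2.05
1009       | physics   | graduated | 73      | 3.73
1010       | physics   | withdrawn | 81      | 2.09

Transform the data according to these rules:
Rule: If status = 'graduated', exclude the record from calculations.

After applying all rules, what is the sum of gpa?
25.05

Step 1: Identify records where status = 'graduated'
Step 2: The excluded records sum to 7.38
Step 3: Original total gpa = 32.43
Step 4: Remaining total = 32.43 - 7.38 = 25.05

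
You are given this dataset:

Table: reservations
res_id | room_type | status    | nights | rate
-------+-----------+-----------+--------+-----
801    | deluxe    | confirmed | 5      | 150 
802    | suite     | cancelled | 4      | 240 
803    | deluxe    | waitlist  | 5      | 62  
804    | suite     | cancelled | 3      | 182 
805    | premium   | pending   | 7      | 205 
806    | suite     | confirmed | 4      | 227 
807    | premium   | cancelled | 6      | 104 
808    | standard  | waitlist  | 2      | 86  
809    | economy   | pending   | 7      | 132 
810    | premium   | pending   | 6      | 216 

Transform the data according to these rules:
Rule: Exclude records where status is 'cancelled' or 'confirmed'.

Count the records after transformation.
5

Step 1: Count records to exclude
  - 3 (cancelled) + 2 (confirmed) = 5 records
Step 2: Total records: 10
Step 3: Remaining = 10 - 5 = 5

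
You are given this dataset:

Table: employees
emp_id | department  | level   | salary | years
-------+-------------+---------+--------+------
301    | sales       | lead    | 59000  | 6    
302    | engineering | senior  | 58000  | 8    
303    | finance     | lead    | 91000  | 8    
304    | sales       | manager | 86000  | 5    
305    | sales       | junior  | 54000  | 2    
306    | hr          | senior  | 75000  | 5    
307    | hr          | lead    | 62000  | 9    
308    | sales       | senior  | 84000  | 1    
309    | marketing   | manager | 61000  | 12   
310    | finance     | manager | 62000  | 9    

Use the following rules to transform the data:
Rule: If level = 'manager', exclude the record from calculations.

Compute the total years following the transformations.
39

Step 1: Identify records where level = 'manager'
Step 2: The excluded records sum to 26
Step 3: Original total years = 65
Step 4: Remaining total = 65 - 26 = 39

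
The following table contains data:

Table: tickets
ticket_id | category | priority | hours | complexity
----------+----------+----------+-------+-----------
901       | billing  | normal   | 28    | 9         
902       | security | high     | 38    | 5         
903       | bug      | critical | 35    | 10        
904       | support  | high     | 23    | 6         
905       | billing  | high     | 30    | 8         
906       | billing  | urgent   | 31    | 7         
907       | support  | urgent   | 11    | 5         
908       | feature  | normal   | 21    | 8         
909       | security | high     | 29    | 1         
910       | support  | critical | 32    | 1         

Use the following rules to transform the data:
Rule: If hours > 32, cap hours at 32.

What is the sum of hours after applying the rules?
269

Step 1: 2 records have hours > 32
Step 2: These records originally summed to 73
Step 3: After capping: 2 × 32 = 64
Step 4: Unaffected records sum: 205
Step 5: Final sum = 64 + 205 = 269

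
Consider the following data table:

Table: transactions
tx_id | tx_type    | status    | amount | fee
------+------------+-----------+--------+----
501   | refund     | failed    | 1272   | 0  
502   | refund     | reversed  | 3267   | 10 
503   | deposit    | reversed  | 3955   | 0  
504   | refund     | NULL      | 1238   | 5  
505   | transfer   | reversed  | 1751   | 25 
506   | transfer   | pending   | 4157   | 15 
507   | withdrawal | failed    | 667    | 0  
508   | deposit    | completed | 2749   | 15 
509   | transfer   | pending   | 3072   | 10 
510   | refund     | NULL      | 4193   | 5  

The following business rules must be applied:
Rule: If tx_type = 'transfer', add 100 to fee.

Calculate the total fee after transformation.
385

Step 1: Count records where tx_type = 'transfer': 3
Step 2: Total bonus added: 3 × 100 = 300
Step 3: Original sum of fee: 85
Step 4: Final sum = 85 + 300 = 385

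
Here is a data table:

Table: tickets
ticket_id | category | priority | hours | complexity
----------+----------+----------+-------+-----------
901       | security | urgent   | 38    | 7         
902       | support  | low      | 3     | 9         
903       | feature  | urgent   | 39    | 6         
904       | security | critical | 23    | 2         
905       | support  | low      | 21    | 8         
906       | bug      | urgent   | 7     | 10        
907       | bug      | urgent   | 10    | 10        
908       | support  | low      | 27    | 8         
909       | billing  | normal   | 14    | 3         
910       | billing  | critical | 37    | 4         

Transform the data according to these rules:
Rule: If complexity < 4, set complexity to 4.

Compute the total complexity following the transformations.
70

Step 1: 2 records have complexity < 4
Step 2: These records originally summed to 5
Step 3: After setting to minimum: 2 × 4 = 8
Step 4: Unaffected records sum: 62
Step 5: Final sum = 8 + 62 = 70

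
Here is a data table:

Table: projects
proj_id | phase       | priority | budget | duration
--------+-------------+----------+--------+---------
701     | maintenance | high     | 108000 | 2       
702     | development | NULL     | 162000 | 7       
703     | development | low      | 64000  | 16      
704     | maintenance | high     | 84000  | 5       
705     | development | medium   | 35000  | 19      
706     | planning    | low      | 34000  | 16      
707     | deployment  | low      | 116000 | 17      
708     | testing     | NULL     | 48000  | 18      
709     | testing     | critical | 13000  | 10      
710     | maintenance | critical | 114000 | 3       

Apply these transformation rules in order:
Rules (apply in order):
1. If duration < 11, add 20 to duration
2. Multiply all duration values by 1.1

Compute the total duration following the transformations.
234.3

Step 1: Apply Rule 1 - Add 20 to records with duration < 11
  - 5 records affected: 27 + (5 × 20) = 127
  - Unaffected records: 86
  - Sum after Rule 1: 213
Step 2: Apply Rule 2 - Multiply all by 1.1
  - 213 × 1.1 = 234.3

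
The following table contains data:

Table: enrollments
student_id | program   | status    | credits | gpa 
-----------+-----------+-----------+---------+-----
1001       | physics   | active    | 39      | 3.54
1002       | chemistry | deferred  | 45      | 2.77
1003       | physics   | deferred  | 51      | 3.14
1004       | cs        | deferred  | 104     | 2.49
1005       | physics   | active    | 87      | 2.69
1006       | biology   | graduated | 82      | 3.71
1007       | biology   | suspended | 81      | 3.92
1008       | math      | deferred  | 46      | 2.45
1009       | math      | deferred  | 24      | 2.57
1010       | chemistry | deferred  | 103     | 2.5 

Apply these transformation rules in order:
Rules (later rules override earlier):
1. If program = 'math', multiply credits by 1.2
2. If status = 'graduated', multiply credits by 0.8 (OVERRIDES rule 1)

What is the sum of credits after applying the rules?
659.6

Step 1: Rule 2 takes priority for records with status = 'graduated'
  - 1 records: 82 × 0.8 = 65.6
Step 2: Rule 1 applies to remaining records with program = 'math'
  - 2 records: 70 × 1.2 = 84.0
Step 3: Other records unchanged: 510
Step 4: Final sum = 65.6 + 84.0 + 510 = 659.6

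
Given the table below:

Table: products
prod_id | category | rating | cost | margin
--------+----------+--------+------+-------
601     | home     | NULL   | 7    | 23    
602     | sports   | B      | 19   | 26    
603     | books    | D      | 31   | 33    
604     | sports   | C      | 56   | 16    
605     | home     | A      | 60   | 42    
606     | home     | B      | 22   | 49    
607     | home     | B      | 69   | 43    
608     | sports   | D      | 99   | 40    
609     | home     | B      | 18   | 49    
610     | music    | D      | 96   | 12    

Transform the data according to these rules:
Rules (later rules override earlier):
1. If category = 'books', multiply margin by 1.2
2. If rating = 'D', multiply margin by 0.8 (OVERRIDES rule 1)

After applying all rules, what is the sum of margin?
316.0

Step 1: Rule 2 takes priority for records with rating = 'D'
  - 3 records: 85 × 0.8 = 68.0
Step 2: Rule 1 applies to remaining records with category = 'books'
  - 0 records: 0 × 1.2 = 0.0
Step 3: Other records unchanged: 248
Step 4: Final sum = 68.0 + 0.0 + 248 = 316.0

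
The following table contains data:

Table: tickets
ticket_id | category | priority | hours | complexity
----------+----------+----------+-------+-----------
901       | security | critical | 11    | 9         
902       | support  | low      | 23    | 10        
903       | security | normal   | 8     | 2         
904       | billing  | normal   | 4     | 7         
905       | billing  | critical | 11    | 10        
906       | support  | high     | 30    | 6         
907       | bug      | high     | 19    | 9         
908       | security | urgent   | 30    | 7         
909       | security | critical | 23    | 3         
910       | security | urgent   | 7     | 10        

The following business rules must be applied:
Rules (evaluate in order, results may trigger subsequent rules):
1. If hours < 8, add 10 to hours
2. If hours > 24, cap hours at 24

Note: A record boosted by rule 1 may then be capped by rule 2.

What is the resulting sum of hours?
174

Step 1: Apply rule 1 to records with hours < 8
  - 2 records get bonus of 10
  - Of these, 0 records then exceed 24 and get capped
Step 2: Apply rule 2 to records with hours > 24
  - 2 records (original) are capped
Step 3: Calculate final sum = 174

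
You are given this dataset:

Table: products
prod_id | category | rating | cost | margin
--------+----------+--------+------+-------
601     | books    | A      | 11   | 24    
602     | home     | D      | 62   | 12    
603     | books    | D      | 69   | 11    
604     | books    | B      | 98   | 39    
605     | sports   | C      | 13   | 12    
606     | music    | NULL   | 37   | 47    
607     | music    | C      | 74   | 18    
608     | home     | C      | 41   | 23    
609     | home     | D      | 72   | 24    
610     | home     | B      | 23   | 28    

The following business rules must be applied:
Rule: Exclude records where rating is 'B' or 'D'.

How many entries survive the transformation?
5

Step 1: Count records to exclude
  - 2 (B) + 3 (D) = 5 records
Step 2: Total records: 10
Step 3: Remaining = 10 - 5 = 5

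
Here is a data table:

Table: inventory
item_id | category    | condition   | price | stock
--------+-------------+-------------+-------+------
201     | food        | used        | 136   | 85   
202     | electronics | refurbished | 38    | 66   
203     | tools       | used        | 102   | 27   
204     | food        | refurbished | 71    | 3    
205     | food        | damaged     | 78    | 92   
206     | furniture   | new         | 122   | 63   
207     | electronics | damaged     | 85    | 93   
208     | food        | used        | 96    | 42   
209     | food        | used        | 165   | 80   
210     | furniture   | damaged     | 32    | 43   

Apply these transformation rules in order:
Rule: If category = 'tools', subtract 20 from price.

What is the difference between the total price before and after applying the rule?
20

Step 1: Original sum of price = 925
Step 2: 1 records have category = 'tools'
Step 3: Each affected record changes by -20
Step 4: Total change = 1 × -20 = -20
Step 5: New sum = 925 + -20 = 905
Step 6: Difference = |905 - 925| = 20
        (Sum decreased by 20)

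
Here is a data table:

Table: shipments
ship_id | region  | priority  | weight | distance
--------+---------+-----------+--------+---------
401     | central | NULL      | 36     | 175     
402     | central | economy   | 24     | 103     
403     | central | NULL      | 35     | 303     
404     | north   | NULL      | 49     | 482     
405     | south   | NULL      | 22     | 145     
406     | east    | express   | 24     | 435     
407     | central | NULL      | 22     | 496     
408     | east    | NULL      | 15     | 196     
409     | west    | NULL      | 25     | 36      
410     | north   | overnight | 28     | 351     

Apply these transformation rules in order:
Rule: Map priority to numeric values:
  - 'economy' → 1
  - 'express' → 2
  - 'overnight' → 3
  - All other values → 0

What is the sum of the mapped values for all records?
6

Step 1: Apply mapping to each record
Step 2: Count by status:
  'economy': 1 records × 1 = 1
  'express': 1 records × 2 = 2
  'overnight': 1 records × 3 = 3
Step 3: Sum all mapped values = 6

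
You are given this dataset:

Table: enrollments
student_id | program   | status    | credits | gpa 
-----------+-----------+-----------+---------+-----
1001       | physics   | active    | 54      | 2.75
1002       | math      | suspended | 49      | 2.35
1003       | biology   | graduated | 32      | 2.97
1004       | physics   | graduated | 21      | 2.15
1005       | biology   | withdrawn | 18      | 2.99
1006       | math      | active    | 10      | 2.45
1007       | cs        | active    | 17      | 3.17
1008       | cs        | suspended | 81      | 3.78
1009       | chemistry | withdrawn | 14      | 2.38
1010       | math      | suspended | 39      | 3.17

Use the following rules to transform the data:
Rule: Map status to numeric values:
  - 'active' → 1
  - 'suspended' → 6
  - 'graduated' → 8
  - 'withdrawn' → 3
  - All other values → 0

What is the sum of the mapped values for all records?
43

Step 1: Apply mapping to each record
Step 2: Count by status:
  'active': 3 records × 1 = 3
  'suspended': 3 records × 6 = 18
  'graduated': 2 records × 8 = 16
  'withdrawn': 2 records × 3 = 6
Step 3: Sum all mapped values = 43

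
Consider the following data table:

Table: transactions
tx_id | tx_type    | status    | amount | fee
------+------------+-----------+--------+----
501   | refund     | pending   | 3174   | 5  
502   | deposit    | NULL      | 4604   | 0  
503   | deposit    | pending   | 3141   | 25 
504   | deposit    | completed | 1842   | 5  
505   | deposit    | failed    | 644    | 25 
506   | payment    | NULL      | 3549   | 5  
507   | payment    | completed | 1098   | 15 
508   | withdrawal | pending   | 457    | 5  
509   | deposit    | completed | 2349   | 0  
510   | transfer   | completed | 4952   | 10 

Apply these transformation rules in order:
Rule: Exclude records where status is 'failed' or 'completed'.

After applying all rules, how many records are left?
5

Step 1: Count records to exclude
  - 1 (failed) + 4 (completed) = 5 records
Step 2: Total records: 10
Step 3: Remaining = 10 - 5 = 5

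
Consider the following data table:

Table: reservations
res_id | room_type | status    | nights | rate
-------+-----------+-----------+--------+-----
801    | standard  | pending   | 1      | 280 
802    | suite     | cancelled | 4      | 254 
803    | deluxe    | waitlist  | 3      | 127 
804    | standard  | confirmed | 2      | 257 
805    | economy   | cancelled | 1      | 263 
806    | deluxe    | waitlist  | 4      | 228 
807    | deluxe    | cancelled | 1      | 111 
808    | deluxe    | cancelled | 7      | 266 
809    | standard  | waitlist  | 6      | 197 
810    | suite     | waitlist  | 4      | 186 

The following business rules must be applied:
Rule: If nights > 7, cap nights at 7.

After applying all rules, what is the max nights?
7

Step 1: Original maximum nights = 7
Step 2: Check cap of 7 against maximum
Step 3: No records exceed the cap (max 7 <= cap 7), so no capping applies
Step 4: Maximum after transformation = 7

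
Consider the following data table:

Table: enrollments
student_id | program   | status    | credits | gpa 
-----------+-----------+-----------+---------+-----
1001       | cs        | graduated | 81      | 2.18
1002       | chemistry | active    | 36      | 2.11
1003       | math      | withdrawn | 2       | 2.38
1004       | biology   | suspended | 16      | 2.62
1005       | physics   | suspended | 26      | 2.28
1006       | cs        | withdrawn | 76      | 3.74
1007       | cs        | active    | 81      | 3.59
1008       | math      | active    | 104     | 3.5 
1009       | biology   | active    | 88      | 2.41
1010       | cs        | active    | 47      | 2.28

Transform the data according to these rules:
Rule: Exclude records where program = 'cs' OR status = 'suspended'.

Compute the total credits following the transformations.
230

Step 1: Find records where program = 'cs' OR status = 'suspended'
Step 2: 6 records match, summing to 327
Step 3: Original sum: 557
Step 4: Remaining sum = 557 - 327 = 230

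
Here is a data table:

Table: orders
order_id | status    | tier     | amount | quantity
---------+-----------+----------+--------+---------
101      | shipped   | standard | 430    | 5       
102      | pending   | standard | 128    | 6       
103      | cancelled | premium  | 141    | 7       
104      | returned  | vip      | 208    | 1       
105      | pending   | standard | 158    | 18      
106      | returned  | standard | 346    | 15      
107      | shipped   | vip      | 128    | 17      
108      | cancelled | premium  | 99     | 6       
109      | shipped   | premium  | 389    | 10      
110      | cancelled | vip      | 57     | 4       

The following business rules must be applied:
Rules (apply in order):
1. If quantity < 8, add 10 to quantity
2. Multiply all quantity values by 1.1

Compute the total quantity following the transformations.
163.9

Step 1: Apply Rule 1 - Add 10 to records with quantity < 8
  - 6 records affected: 29 + (6 × 10) = 89
  - Unaffected records: 60
  - Sum after Rule 1: 149
Step 2: Apply Rule 2 - Multiply all by 1.1
  - 149 × 1.1 = 163.9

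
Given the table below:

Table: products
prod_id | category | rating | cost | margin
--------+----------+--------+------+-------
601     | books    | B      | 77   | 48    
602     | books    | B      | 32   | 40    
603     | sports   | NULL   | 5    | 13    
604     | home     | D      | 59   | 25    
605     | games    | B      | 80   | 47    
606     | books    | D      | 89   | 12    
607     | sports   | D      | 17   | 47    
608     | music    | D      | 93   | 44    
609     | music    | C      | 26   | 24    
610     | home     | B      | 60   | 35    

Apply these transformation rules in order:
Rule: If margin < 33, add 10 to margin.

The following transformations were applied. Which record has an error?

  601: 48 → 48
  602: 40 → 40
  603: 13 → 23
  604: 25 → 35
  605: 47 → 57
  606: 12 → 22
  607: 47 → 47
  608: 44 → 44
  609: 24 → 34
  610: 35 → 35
Record 605 has an error. The correct transformed value should be 47, not 57.

Step 1: Check each record against the rule
Step 2: Record 605 has margin = 47
Step 3: Since 47 >= 33, the bonus should not have been applied
Step 4: Correct value = 47, but claimed value = 57
Conclusion: Record 605 has the error.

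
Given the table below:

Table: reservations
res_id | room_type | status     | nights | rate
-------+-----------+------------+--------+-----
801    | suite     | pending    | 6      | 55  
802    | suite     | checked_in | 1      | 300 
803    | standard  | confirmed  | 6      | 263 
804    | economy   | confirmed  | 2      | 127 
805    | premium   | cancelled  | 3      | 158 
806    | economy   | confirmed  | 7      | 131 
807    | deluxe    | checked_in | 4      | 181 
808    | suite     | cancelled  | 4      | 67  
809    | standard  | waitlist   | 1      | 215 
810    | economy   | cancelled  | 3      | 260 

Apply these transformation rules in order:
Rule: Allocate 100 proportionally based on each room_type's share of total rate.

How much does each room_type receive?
deluxe: 10.3, economy: 29.48, premium: 8.99, standard: 27.21, suite: 24.02

Step 1: Calculate total rate = 1757
Step 2: Calculate each room_type's proportion:
  deluxe: 181/1757 = 10.30% → 10.3
  economy: 518/1757 = 29.48% → 29.48
  premium: 158/1757 = 8.99% → 8.99
  standard: 478/1757 = 27.21% → 27.21
  suite: 422/1757 = 24.02% → 24.02
Step 3: Verify: sum of allocations ≈ 100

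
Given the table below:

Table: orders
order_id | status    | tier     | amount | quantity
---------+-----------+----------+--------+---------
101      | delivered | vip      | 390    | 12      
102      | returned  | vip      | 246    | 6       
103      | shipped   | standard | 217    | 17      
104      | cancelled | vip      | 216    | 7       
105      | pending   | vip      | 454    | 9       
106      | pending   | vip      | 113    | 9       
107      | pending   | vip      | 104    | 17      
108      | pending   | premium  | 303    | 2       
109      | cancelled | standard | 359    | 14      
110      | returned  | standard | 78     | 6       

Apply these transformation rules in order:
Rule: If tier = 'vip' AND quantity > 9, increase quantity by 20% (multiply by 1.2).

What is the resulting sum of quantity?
104.8

Step 1: Find records where tier = 'vip' AND quantity > 9
Step 2: 2 records match, summing to 29
Step 3: After multiplier: 29 × 1.2 = 34.8
Step 4: Unaffected records sum: 70
Step 5: Final sum = 34.8 + 70 = 104.8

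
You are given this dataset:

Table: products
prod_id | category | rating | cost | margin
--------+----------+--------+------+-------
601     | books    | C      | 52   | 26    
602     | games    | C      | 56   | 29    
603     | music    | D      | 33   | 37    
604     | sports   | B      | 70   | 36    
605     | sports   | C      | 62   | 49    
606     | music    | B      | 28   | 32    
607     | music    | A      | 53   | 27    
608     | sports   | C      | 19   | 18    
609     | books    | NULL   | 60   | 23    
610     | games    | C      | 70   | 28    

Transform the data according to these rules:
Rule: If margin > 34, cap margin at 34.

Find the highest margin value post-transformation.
34

Step 1: Original maximum margin = 49
Step 2: Apply cap at 34
Step 3: 3 records had margin > 34 and were capped
Step 4: Maximum after transformation = 34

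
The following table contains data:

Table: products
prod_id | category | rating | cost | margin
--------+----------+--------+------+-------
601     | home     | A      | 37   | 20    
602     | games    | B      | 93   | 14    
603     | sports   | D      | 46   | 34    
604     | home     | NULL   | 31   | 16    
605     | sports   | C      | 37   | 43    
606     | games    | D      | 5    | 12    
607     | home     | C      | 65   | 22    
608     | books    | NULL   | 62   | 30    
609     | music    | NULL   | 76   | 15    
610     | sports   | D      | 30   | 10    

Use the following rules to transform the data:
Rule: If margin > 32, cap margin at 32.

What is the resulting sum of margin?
203

Step 1: 2 records have margin > 32
Step 2: These records originally summed to 77
Step 3: After capping: 2 × 32 = 64
Step 4: Unaffected records sum: 139
Step 5: Final sum = 64 + 139 = 203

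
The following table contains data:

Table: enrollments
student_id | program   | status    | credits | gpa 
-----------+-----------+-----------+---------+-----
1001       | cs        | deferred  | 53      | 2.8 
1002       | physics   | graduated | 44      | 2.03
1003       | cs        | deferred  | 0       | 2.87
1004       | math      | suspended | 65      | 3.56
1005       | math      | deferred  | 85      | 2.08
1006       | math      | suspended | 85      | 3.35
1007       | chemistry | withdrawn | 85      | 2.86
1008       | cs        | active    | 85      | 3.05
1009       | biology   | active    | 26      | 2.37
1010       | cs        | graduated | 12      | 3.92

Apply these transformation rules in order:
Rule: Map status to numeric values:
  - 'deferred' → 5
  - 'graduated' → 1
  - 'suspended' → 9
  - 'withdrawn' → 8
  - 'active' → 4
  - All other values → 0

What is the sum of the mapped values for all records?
51

Step 1: Apply mapping to each record
Step 2: Count by status:
  'deferred': 3 records × 5 = 15
  'graduated': 2 records × 1 = 2
  'suspended': 2 records × 9 = 18
  'withdrawn': 1 records × 8 = 8
  'active': 2 records × 4 = 8
Step 3: Sum all mapped values = 51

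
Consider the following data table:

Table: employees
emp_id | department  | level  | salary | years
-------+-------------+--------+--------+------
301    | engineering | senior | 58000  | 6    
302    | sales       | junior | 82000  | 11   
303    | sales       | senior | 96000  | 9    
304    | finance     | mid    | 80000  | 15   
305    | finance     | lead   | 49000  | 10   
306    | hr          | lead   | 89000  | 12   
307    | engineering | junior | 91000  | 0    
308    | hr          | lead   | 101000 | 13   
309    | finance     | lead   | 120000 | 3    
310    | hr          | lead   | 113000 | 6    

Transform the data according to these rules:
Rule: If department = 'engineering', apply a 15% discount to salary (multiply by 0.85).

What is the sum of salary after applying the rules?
856650.0

Step 1: Records with department = 'engineering' have total salary = 149000
Step 2: Apply multiplier: 149000 × 0.85 = 126650.0
Step 3: Other records total: 730000
Step 4: Final sum = 126650.0 + 730000 = 856650.0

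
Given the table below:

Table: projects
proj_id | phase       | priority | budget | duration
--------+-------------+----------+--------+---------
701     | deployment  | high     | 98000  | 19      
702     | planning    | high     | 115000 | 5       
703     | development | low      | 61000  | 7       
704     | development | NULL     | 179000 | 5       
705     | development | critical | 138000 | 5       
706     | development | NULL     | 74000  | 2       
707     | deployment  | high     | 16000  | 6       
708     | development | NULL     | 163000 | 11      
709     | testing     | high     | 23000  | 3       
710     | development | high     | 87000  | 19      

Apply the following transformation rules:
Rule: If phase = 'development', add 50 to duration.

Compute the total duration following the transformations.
382

Step 1: Count records where phase = 'development': 6
Step 2: Total bonus added: 6 × 50 = 300
Step 3: Original sum of duration: 82
Step 4: Final sum = 82 + 300 = 382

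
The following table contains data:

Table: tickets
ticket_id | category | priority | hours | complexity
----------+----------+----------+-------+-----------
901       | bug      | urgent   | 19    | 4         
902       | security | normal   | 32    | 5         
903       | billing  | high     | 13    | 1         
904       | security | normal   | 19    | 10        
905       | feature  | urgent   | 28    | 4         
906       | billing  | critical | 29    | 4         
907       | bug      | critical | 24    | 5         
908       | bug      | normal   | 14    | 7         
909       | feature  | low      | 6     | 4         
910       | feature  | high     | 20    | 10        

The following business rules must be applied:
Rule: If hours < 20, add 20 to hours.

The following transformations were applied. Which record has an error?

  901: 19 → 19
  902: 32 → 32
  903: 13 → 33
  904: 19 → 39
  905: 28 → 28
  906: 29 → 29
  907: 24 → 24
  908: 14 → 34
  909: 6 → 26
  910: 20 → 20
Record 901 has an error. The correct transformed value should be 39, not 19.

Step 1: Check each record against the rule
Step 2: Record 901 has hours = 19
Step 3: Since 19 < 20, the bonus should have been applied
Step 4: Correct value = 39, but claimed value = 19
Conclusion: Record 901 has the error.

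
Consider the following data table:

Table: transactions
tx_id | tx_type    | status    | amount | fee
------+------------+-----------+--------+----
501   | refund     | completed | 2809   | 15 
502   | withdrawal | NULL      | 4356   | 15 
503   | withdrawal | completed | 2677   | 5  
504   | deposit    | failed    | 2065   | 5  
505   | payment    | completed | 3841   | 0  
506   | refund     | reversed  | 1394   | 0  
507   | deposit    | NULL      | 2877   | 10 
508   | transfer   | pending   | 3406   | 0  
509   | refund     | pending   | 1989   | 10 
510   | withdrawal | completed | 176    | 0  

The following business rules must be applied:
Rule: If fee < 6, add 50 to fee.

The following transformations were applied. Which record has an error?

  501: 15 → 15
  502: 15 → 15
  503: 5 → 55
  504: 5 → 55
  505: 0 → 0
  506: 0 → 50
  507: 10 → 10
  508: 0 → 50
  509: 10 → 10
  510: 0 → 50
Record 505 has an error. The correct transformed value should be 50, not 0.

Step 1: Check each record against the rule
Step 2: Record 505 has fee = 0
Step 3: Since 0 < 6, the bonus should have been applied
Step 4: Correct value = 50, but claimed value = 0
Conclusion: Record 505 has the error.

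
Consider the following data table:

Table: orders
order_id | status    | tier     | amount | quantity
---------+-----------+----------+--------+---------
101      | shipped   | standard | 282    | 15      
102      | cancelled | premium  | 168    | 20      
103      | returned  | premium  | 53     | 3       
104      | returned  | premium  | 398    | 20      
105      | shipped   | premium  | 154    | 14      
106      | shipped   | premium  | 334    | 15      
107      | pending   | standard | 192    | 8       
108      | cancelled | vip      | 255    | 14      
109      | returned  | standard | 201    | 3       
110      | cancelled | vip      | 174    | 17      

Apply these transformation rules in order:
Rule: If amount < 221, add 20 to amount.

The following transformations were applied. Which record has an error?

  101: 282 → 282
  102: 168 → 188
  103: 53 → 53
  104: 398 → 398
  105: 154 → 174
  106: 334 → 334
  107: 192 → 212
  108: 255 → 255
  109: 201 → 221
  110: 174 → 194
Record 103 has an error. The correct transformed value should be 73, not 53.

Step 1: Check each record against the rule
Step 2: Record 103 has amount = 53
Step 3: Since 53 < 221, the bonus should have been applied
Step 4: Correct value = 73, but claimed value = 53
Conclusion: Record 103 has the error.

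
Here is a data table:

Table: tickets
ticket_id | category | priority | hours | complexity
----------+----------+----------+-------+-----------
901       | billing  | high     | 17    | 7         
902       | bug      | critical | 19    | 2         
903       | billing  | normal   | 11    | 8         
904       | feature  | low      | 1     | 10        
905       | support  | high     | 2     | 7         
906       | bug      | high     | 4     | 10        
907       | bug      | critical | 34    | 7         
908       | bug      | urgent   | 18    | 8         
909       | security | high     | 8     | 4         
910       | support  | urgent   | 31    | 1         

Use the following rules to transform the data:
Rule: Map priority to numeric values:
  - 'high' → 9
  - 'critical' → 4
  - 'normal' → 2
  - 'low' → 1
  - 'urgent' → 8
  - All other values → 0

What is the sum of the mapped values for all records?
63

Step 1: Apply mapping to each record
Step 2: Count by status:
  'high': 4 records × 9 = 36
  'critical': 2 records × 4 = 8
  'normal': 1 records × 2 = 2
  'low': 1 records × 1 = 1
  'urgent': 2 records × 8 = 16
Step 3: Sum all mapped values = 63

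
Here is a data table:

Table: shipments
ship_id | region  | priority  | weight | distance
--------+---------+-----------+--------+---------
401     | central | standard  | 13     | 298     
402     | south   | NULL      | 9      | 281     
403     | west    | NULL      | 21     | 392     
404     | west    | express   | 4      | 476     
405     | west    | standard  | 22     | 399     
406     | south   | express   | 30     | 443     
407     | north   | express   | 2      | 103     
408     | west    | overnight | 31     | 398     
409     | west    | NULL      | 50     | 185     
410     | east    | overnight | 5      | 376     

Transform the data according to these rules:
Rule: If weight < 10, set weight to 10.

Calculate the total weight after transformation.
207

Step 1: 4 records have weight < 10
Step 2: These records originally summed to 20
Step 3: After setting to minimum: 4 × 10 = 40
Step 4: Unaffected records sum: 167
Step 5: Final sum = 40 + 167 = 207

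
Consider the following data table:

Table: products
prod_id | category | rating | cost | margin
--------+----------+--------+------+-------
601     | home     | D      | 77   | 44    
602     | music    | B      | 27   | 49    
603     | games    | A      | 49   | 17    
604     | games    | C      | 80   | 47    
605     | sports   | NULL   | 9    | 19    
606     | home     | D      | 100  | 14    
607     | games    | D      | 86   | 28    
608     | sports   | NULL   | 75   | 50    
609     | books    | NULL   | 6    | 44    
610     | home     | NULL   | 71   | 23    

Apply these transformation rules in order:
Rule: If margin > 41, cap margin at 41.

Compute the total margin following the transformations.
306

Step 1: 5 records have margin > 41
Step 2: These records originally summed to 234
Step 3: After capping: 5 × 41 = 205
Step 4: Unaffected records sum: 101
Step 5: Final sum = 205 + 101 = 306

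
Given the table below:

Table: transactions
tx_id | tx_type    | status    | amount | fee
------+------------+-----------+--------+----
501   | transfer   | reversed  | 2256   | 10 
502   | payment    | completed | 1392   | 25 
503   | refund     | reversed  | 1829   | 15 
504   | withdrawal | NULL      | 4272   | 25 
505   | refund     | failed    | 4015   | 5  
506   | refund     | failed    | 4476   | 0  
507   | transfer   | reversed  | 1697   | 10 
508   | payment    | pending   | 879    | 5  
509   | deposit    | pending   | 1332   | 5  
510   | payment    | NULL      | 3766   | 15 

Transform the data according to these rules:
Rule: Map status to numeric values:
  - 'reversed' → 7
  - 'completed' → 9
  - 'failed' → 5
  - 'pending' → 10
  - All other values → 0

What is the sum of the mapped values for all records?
60

Step 1: Apply mapping to each record
Step 2: Count by status:
  'reversed': 3 records × 7 = 21
  'completed': 1 records × 9 = 9
  'failed': 2 records × 5 = 10
  'pending': 2 records × 10 = 20
Step 3: Sum all mapped values = 60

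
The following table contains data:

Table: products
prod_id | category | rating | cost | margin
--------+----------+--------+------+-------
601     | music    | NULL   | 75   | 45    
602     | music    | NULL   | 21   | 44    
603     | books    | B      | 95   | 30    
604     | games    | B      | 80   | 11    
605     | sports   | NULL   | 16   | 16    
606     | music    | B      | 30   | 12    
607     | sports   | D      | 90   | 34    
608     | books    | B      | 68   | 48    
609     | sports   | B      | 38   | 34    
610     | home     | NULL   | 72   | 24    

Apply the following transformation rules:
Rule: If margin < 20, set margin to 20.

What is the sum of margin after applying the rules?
319

Step 1: 3 records have margin < 20
Step 2: These records originally summed to 39
Step 3: After setting to minimum: 3 × 20 = 60
Step 4: Unaffected records sum: 259
Step 5: Final sum = 60 + 259 = 319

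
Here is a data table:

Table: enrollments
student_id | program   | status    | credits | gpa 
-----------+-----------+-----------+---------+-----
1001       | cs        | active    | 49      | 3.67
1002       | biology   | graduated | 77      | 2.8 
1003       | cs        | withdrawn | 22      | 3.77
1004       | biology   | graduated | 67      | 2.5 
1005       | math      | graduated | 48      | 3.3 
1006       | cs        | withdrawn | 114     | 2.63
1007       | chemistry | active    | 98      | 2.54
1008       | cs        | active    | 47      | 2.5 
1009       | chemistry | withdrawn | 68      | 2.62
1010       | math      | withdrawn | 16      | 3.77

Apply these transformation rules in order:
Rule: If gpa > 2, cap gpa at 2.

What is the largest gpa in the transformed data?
2

Step 1: Original maximum gpa = 3.77
Step 2: Apply cap at 2
Step 3: 10 records had gpa > 2 and were capped
Step 4: Maximum after transformation = 2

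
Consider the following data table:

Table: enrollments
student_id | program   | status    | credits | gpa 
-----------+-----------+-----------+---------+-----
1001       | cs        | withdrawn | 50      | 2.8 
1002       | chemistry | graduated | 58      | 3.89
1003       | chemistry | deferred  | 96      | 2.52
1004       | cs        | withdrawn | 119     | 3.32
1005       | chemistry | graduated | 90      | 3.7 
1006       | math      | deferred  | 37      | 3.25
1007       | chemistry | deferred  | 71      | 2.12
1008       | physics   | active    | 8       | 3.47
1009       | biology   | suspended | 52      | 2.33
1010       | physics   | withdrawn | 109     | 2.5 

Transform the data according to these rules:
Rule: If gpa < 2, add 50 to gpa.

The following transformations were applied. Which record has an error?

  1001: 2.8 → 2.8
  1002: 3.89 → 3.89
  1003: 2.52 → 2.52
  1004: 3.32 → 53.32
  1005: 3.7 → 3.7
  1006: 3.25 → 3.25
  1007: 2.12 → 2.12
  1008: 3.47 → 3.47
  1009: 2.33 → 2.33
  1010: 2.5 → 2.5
Record 1004 has an error. The correct transformed value should be 3.32, not 53.32.

Step 1: Check each record against the rule
Step 2: Record 1004 has gpa = 3.32
Step 3: Since 3.32 >= 2, the bonus should not have been applied
Step 4: Correct value = 3.32, but claimed value = 53.32
Conclusion: Record 1004 has the error.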